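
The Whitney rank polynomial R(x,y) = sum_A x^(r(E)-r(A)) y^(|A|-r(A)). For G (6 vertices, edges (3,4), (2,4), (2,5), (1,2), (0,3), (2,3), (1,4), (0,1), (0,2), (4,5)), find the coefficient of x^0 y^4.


R(x,y) = sum over A in 2^E of x^(r(E)-r(A)) * y^(|A|-r(A)).
G has 6 vertices, 10 edges. r(E) = 5.
Enumerate all 2^10 = 1024 subsets.
Count subsets with r(E)-r(A)=0 and |A|-r(A)=4: 10.

10


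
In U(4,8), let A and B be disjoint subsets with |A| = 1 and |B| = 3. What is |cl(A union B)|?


|A union B| = 1 + 3 = 4 (disjoint).
In U(4,8), cl(S) = S if |S| < 4, else cl(S) = E.
Since 4 >= 4, cl(A union B) = E.
|cl(A union B)| = 8.

8


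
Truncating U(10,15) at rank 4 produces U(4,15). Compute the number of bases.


Truncating U(10,15) to rank 4 gives U(4,15).
Bases of U(4,15) are all 4-element subsets of 15 elements.
Number of bases = C(15,4) = (15 * 14 * 13 * 12) / (1 * 2 * 3 * 4) = 1365.

1365


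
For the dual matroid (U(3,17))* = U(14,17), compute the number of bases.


The dual of U(r,n) is U(n-r, n) = U(14,17).
Bases of U(14,17) are all (14)-element subsets.
|B(M*)| = C(17,14) = 17! / (14! * 3!) = 680.

680


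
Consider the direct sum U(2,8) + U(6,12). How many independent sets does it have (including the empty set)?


For a direct sum, |I(M1+M2)| = |I(M1)| * |I(M2)|.
|I(U(2,8))| = sum C(8,k) for k=0..2 = 37.
|I(U(6,12))| = sum C(12,k) for k=0..6 = 2510.
Total = 37 * 2510 = 92870.

92870


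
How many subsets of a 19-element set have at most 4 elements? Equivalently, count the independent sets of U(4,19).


Independent sets of U(4,19) are all subsets of size <= 4.
Count = C(19,0) + C(19,1) + C(19,2) + C(19,3) + C(19,4)
     = 1 + 19 + 171 + 969 + 3876
     = 5036.

5036


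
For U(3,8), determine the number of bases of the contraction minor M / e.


Contracting e from U(3,8) gives U(2,7).
Bases of U(2,7) = C(7,2) = 7! / (2! * 5!) = 21.

21


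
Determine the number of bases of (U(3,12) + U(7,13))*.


(M1+M2)* = M1* + M2*.
M1* = U(9,12), bases: C(12,9) = 220.
M2* = U(6,13), bases: C(13,6) = 1716.
|B(M*)| = 220 * 1716 = 377520.

377520


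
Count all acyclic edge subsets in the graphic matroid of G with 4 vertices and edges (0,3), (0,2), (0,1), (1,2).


An independent set in a graphic matroid is an acyclic edge subset.
G has 4 vertices and 4 edges.
Enumerate all 2^4 = 16 subsets, checking for acyclicity.
Total independent sets = 14.

14


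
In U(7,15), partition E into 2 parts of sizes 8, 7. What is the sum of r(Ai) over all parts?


r(Ai) = min(|Ai|, 7) for each part.
Sum = min(8,7) + min(7,7)
    = 7 + 7
    = 14.

14


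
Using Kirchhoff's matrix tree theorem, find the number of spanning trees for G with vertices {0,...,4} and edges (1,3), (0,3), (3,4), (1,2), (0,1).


By Kirchhoff's matrix tree theorem, the number of spanning trees equals
the determinant of any cofactor of the Laplacian matrix L.
G has 5 vertices and 5 edges.
Computing the (4 x 4) cofactor determinant gives 3.

3


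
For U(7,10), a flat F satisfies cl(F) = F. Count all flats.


Flats of U(7,10): every subset of size < 7 is a flat, plus E itself.
Count = C(10,0) + C(10,1) + C(10,2) + C(10,3) + C(10,4) + C(10,5) + C(10,6) + 1
     = 1 + 10 + 45 + 120 + 210 + 252 + 210 + 1
     = 849.

849


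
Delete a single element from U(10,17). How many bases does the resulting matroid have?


Deleting e from U(10,17) gives U(10,16) since n > r.
Bases of U(10,16) = C(16,10) = 8008.

8008


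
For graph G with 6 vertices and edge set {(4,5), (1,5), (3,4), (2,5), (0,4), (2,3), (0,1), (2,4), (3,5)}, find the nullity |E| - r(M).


Cycle rank (nullity) = |E| - r(M) = |E| - (|V| - c).
|E| = 9, |V| = 6, c = 1.
Nullity = 9 - (6 - 1) = 9 - 5 = 4.

4


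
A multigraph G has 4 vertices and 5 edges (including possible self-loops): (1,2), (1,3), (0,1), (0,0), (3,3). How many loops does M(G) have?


In a graphic matroid, a loop is a self-loop edge (u,u) with rank 0.
Examining all 5 edges for self-loops...
Self-loops found: (0,0), (3,3)
Number of loops = 2.

2


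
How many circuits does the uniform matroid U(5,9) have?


In U(5,9), circuits are the (6)-element subsets.
Any set of 6 elements is dependent, and removing any one element gives
an independent set of size 5, so it is a minimal dependent set.
Number of circuits = (9 choose 6) = 84.

84


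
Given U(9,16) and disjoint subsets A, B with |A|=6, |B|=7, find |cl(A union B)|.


|A union B| = 6 + 7 = 13 (disjoint).
In U(9,16), cl(S) = S if |S| < 9, else cl(S) = E.
Since 13 >= 9, cl(A union B) = E.
|cl(A union B)| = 16.

16


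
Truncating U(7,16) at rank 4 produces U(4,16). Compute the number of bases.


Truncating U(7,16) to rank 4 gives U(4,16).
Bases of U(4,16) are all 4-element subsets of 16 elements.
Number of bases = C(16,4) = (16 * 15 * 14 * 13) / (1 * 2 * 3 * 4) = 1820.

1820


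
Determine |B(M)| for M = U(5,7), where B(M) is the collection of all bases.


Bases of U(5,7) are all 5-element subsets of the 7-element ground set.
Number of bases = C(7,5).
(7 choose 5) = 21.

21


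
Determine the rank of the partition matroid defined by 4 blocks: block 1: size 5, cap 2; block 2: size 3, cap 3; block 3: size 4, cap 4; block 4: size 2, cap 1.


Rank of a partition matroid = sum of min(|Si|, ci) for each block.
= min(5,2) + min(3,3) + min(4,4) + min(2,1)
= 2 + 3 + 4 + 1
= 10.

10


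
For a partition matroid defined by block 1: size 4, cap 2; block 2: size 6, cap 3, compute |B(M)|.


A basis picks exactly ci elements from block i.
Number of bases = product of C(|Si|, ci).
= C(4,2) * C(6,3)
= 6 * 20
= 120.

120


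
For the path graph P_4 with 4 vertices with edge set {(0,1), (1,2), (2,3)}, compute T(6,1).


A path on 4 vertices is a tree with 3 edges.
T(x,y) = x^(3) for any tree.
T(6,1) = 6^3 = 216.

216


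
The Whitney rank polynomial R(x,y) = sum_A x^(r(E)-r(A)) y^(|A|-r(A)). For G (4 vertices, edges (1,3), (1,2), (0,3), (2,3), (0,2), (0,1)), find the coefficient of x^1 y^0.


R(x,y) = sum over A in 2^E of x^(r(E)-r(A)) * y^(|A|-r(A)).
G has 4 vertices, 6 edges. r(E) = 3.
Enumerate all 2^6 = 64 subsets.
Count subsets with r(E)-r(A)=1 and |A|-r(A)=0: 15.

15


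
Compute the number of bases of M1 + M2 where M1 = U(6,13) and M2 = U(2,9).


Bases of a direct sum M1 + M2: |B| = |B(M1)| * |B(M2)|.
|B(U(6,13))| = C(13,6) = 1716.
|B(U(2,9))| = C(9,2) = 36.
Total bases = 1716 * 36 = 61776.

61776


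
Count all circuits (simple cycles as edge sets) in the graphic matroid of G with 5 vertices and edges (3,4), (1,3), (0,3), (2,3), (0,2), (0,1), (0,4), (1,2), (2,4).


A circuit in a graphic matroid = edge set of a simple cycle.
G has 5 vertices and 9 edges.
Enumerating all minimal edge subsets forming cycles...
Total circuits found: 22.

22


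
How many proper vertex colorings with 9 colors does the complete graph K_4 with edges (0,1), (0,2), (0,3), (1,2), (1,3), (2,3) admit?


P(K_4, k) = k(k-1)(k-2)...(k-3).
P(9) = (9) * (8) * (7) * (6) = 3024.

3024


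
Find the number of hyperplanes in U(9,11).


Hyperplanes of U(9,11) are flats of rank 8.
In a uniform matroid, these are exactly the (8)-element subsets.
Count = C(11,8) = 11! / (8! * 3!) = 165.

165


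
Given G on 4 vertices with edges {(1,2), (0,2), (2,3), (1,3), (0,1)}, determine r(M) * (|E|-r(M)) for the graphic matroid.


r(M) = |V| - c = 4 - 1 = 3.
nullity = |E| - r(M) = 5 - 3 = 2.
Product = 3 * 2 = 6.

6


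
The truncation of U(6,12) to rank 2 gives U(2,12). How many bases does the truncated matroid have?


Truncating U(6,12) to rank 2 gives U(2,12).
Bases of U(2,12) are all 2-element subsets of 12 elements.
Number of bases = (12 choose 2) = 66.

66


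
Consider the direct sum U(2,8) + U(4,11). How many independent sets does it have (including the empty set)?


For a direct sum, |I(M1+M2)| = |I(M1)| * |I(M2)|.
|I(U(2,8))| = sum C(8,k) for k=0..2 = 37.
|I(U(4,11))| = sum C(11,k) for k=0..4 = 562.
Total = 37 * 562 = 20794.

20794


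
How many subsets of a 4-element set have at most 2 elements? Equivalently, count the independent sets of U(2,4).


Independent sets of U(2,4) are all subsets of size <= 2.
Count = C(4,0) + C(4,1) + C(4,2)
     = 1 + 4 + 6
     = 11.

11


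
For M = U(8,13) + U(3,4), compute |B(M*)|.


(M1+M2)* = M1* + M2*.
M1* = U(5,13), bases: C(13,5) = 1287.
M2* = U(1,4), bases: C(4,1) = 4.
|B(M*)| = 1287 * 4 = 5148.

5148


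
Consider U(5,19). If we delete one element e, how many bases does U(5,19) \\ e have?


Deleting e from U(5,19) gives U(5,18) since n > r.
Bases of U(5,18) = C(18,5) = 8568.

8568


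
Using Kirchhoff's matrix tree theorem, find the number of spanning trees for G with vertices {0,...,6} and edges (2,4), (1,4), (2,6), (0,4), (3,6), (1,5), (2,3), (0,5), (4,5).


By Kirchhoff's matrix tree theorem, the number of spanning trees equals
the determinant of any cofactor of the Laplacian matrix L.
G has 7 vertices and 9 edges.
Computing the (6 x 6) cofactor determinant gives 24.

24


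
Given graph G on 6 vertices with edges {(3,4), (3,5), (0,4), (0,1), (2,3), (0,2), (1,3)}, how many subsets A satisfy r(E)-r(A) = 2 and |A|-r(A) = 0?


R(x,y) = sum over A in 2^E of x^(r(E)-r(A)) * y^(|A|-r(A)).
G has 6 vertices, 7 edges. r(E) = 5.
Enumerate all 2^7 = 128 subsets.
Count subsets with r(E)-r(A)=2 and |A|-r(A)=0: 35.

35


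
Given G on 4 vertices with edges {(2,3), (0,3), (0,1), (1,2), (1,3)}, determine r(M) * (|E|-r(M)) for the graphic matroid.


r(M) = |V| - c = 4 - 1 = 3.
nullity = |E| - r(M) = 5 - 3 = 2.
Product = 3 * 2 = 6.

6


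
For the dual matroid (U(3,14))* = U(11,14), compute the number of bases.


The dual of U(r,n) is U(n-r, n) = U(11,14).
Bases of U(11,14) are all (11)-element subsets.
|B(M*)| = C(14,11) = 364.

364


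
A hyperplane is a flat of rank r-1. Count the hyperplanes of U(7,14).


Hyperplanes of U(7,14) are flats of rank 6.
In a uniform matroid, these are exactly the (6)-element subsets.
Count = C(14,6) = 14! / (6! * 8!) = 3003.

3003


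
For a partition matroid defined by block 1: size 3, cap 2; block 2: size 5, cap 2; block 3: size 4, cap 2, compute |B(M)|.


A basis picks exactly ci elements from block i.
Number of bases = product of C(|Si|, ci).
= C(3,2) * C(5,2) * C(4,2)
= 3 * 10 * 6
= 180.

180


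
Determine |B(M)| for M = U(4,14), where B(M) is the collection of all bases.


Bases of U(4,14) are all 4-element subsets of the 14-element ground set.
Number of bases = C(14,4).
C(14,4) = 14! / (4! * 10!) = 1001.

1001


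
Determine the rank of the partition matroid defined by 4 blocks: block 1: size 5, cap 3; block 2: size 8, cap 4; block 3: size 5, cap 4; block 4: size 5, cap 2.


Rank of a partition matroid = sum of min(|Si|, ci) for each block.
= min(5,3) + min(8,4) + min(5,4) + min(5,2)
= 3 + 4 + 4 + 2
= 13.

13


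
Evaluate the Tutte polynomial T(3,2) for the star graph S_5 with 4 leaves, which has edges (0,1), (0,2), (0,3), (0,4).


A star on 5 vertices is a tree with 4 edges.
T(x,y) = x^(4) for any tree.
T(3,2) = 3^4 = 81.

81


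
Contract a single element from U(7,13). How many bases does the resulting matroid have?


Contracting e from U(7,13) gives U(6,12).
Bases of U(6,12) = C(12,6) = 924.

924


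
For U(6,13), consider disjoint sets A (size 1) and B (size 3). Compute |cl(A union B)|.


|A union B| = 1 + 3 = 4 (disjoint).
In U(6,13), cl(S) = S if |S| < 6, else cl(S) = E.
Since 4 < 6, cl(A union B) = A union B.
|cl(A union B)| = 4.

4


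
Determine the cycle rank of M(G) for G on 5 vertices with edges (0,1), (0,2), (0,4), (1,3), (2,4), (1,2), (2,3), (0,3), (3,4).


Cycle rank (nullity) = |E| - r(M) = |E| - (|V| - c).
|E| = 9, |V| = 5, c = 1.
Nullity = 9 - (5 - 1) = 9 - 4 = 5.

5


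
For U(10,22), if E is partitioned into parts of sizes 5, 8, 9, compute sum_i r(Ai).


r(Ai) = min(|Ai|, 10) for each part.
Sum = min(5,10) + min(8,10) + min(9,10)
    = 5 + 8 + 9
    = 22.

22


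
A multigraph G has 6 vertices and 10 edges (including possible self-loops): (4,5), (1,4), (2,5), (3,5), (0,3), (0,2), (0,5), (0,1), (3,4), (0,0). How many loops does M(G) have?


In a graphic matroid, a loop is a self-loop edge (u,u) with rank 0.
Examining all 10 edges for self-loops...
Self-loops found: (0,0)
Number of loops = 1.

1


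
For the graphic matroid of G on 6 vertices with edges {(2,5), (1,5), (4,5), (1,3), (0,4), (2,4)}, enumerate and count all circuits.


A circuit in a graphic matroid = edge set of a simple cycle.
G has 6 vertices and 6 edges.
Enumerating all minimal edge subsets forming cycles...
Total circuits found: 1.

1


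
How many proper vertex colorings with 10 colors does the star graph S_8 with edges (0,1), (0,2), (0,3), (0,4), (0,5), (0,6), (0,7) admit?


P(tree, k) = k * (k-1)^(7) for any tree on 8 vertices.
P(10) = 10 * 9^7 = 10 * 4782969 = 47829690.

47829690


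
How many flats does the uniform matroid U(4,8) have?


Flats of U(4,8): every subset of size < 4 is a flat, plus E itself.
Count = (8 choose 0) + (8 choose 1) + (8 choose 2) + (8 choose 3) + 1
     = 1 + 8 + 28 + 56 + 1
     = 94.

94


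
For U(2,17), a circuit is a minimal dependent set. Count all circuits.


In U(2,17), circuits are the (3)-element subsets.
Any set of 3 elements is dependent, and removing any one element gives
an independent set of size 2, so it is a minimal dependent set.
Number of circuits = (17 choose 3) = 680.

680


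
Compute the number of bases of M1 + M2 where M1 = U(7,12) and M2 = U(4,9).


Bases of a direct sum M1 + M2: |B| = |B(M1)| * |B(M2)|.
|B(U(7,12))| = C(12,7) = 792.
|B(U(4,9))| = C(9,4) = 126.
Total bases = 792 * 126 = 99792.

99792


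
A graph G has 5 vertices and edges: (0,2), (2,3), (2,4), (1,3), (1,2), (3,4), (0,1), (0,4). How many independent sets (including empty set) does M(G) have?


An independent set in a graphic matroid is an acyclic edge subset.
G has 5 vertices and 8 edges.
Enumerate all 2^8 = 256 subsets, checking for acyclicity.
Total independent sets = 134.

134


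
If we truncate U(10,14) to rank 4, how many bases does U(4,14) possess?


Truncating U(10,14) to rank 4 gives U(4,14).
Bases of U(4,14) are all 4-element subsets of 14 elements.
Number of bases = C(14,4) = (14 * 13 * 12 * 11) / (1 * 2 * 3 * 4) = 1001.

1001


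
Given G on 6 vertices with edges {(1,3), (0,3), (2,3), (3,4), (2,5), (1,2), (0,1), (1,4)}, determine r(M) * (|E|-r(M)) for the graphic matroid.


r(M) = |V| - c = 6 - 1 = 5.
nullity = |E| - r(M) = 8 - 5 = 3.
Product = 5 * 3 = 15.

15


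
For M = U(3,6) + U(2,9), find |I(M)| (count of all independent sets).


For a direct sum, |I(M1+M2)| = |I(M1)| * |I(M2)|.
|I(U(3,6))| = sum C(6,k) for k=0..3 = 42.
|I(U(2,9))| = sum C(9,k) for k=0..2 = 46.
Total = 42 * 46 = 1932.

1932


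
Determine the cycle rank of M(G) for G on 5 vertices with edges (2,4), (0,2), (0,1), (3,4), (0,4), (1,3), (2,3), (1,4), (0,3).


Cycle rank (nullity) = |E| - r(M) = |E| - (|V| - c).
|E| = 9, |V| = 5, c = 1.
Nullity = 9 - (5 - 1) = 9 - 4 = 5.

5


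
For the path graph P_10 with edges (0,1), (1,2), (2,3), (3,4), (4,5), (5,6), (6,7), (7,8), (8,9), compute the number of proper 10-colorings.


P(P_10, k) = k * (k-1)^(9).
P(10) = 10 * 9^9 = 10 * 387420489 = 3874204890.

3874204890


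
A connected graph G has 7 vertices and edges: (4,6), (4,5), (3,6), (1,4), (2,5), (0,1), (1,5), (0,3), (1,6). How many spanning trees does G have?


By Kirchhoff's matrix tree theorem, the number of spanning trees equals
the determinant of any cofactor of the Laplacian matrix L.
G has 7 vertices and 9 edges.
Computing the (6 x 6) cofactor determinant gives 29.

29


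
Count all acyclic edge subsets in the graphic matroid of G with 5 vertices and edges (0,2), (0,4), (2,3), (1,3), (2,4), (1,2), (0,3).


An independent set in a graphic matroid is an acyclic edge subset.
G has 5 vertices and 7 edges.
Enumerate all 2^7 = 128 subsets, checking for acyclicity.
Total independent sets = 82.

82


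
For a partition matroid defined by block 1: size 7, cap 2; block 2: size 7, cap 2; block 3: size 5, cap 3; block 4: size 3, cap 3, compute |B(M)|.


A basis picks exactly ci elements from block i.
Number of bases = product of C(|Si|, ci).
= C(7,2) * C(7,2) * C(5,3) * C(3,3)
= 21 * 21 * 10 * 1
= 4410.

4410


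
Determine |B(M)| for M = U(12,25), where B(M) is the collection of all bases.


Bases of U(12,25) are all 12-element subsets of the 25-element ground set.
Number of bases = C(25,12).
C(25,12) = 25! / (12! * 13!) = 5200300.

5200300


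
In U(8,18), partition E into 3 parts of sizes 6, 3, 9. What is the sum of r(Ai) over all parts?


r(Ai) = min(|Ai|, 8) for each part.
Sum = min(6,8) + min(3,8) + min(9,8)
    = 6 + 3 + 8
    = 17.

17


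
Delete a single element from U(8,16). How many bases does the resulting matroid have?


Deleting e from U(8,16) gives U(8,15) since n > r.
Bases of U(8,15) = (15 choose 8) = 6435.

6435


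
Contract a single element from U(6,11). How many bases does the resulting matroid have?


Contracting e from U(6,11) gives U(5,10).
Bases of U(5,10) = C(10,5) = 10! / (5! * 5!) = 252.

252


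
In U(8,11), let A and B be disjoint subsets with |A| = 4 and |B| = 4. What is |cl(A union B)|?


|A union B| = 4 + 4 = 8 (disjoint).
In U(8,11), cl(S) = S if |S| < 8, else cl(S) = E.
Since 8 >= 8, cl(A union B) = E.
|cl(A union B)| = 11.

11


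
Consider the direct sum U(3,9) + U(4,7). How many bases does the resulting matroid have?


Bases of a direct sum M1 + M2: |B| = |B(M1)| * |B(M2)|.
|B(U(3,9))| = C(9,3) = 84.
|B(U(4,7))| = C(7,4) = 35.
Total bases = 84 * 35 = 2940.

2940


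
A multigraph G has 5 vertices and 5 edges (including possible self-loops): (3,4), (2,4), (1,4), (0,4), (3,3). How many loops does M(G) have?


In a graphic matroid, a loop is a self-loop edge (u,u) with rank 0.
Examining all 5 edges for self-loops...
Self-loops found: (3,3)
Number of loops = 1.

1


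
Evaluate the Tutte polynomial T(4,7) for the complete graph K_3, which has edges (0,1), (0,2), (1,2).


T(K_3; x,y) = x^2 + x + y.
T(4,7) = 16 + 4 + 7 = 27.

27


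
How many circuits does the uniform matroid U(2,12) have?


In U(2,12), circuits are the (3)-element subsets.
Any set of 3 elements is dependent, and removing any one element gives
an independent set of size 2, so it is a minimal dependent set.
Number of circuits = C(12,3) = (12 * 11 * 10) / (1 * 2 * 3) = 220.

220


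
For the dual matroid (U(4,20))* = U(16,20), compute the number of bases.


The dual of U(r,n) is U(n-r, n) = U(16,20).
Bases of U(16,20) are all (16)-element subsets.
|B(M*)| = C(20,16) = 4845.

4845


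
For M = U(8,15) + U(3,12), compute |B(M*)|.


(M1+M2)* = M1* + M2*.
M1* = U(7,15), bases: C(15,7) = 6435.
M2* = U(9,12), bases: C(12,9) = 220.
|B(M*)| = 6435 * 220 = 1415700.

1415700


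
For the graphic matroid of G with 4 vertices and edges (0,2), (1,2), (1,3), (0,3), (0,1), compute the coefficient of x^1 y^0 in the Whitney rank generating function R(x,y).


R(x,y) = sum over A in 2^E of x^(r(E)-r(A)) * y^(|A|-r(A)).
G has 4 vertices, 5 edges. r(E) = 3.
Enumerate all 2^5 = 32 subsets.
Count subsets with r(E)-r(A)=1 and |A|-r(A)=0: 10.

10


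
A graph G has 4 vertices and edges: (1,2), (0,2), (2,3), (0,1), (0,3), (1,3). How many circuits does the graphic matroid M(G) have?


A circuit in a graphic matroid = edge set of a simple cycle.
G has 4 vertices and 6 edges.
Enumerating all minimal edge subsets forming cycles...
Total circuits found: 7.

7


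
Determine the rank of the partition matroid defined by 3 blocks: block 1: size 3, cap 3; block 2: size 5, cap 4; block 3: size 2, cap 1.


Rank of a partition matroid = sum of min(|Si|, ci) for each block.
= min(3,3) + min(5,4) + min(2,1)
= 3 + 4 + 1
= 8.

8


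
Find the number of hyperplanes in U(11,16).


Hyperplanes of U(11,16) are flats of rank 10.
In a uniform matroid, these are exactly the (10)-element subsets.
Count = (16 choose 10) = 8008.

8008


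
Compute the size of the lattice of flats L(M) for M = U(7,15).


Flats of U(7,15): every subset of size < 7 is a flat, plus E itself.
Count = C(15,0) + C(15,1) + C(15,2) + C(15,3) + C(15,4) + C(15,5) + C(15,6) + 1
     = 1 + 15 + 105 + 455 + 1365 + 3003 + 5005 + 1
     = 9950.

9950


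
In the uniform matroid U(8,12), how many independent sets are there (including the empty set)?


Independent sets of U(8,12) are all subsets of size <= 8.
Count = (12 choose 0) + (12 choose 1) + (12 choose 2) + (12 choose 3) + (12 choose 4) + (12 choose 5) + (12 choose 6) + (12 choose 7) + (12 choose 8)
     = 1 + 12 + 66 + 220 + 495 + 792 + 924 + 792 + 495
     = 3797.

3797


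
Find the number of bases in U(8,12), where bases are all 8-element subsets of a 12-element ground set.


Bases of U(8,12) are all 8-element subsets of the 12-element ground set.
Number of bases = C(12,8).
C(12,8) = 495.

495


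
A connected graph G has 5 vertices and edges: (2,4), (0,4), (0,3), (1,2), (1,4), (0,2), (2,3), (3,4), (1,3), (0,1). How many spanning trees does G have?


By Kirchhoff's matrix tree theorem, the number of spanning trees equals
the determinant of any cofactor of the Laplacian matrix L.
G has 5 vertices and 10 edges.
Computing the (4 x 4) cofactor determinant gives 125.

125


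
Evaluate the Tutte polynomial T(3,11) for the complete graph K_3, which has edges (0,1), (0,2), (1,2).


T(K_3; x,y) = x^2 + x + y.
T(3,11) = 9 + 3 + 11 = 23.

23


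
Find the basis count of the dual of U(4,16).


The dual of U(r,n) is U(n-r, n) = U(12,16).
Bases of U(12,16) are all (12)-element subsets.
|B(M*)| = (16 choose 12) = 1820.

1820


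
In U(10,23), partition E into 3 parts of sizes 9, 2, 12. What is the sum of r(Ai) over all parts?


r(Ai) = min(|Ai|, 10) for each part.
Sum = min(9,10) + min(2,10) + min(12,10)
    = 9 + 2 + 10
    = 21.

21


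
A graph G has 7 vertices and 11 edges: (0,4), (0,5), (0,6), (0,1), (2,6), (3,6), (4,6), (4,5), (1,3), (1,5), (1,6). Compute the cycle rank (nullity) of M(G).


Cycle rank (nullity) = |E| - r(M) = |E| - (|V| - c).
|E| = 11, |V| = 7, c = 1.
Nullity = 11 - (7 - 1) = 11 - 6 = 5.

5


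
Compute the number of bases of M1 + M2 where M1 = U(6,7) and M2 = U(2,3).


Bases of a direct sum M1 + M2: |B| = |B(M1)| * |B(M2)|.
|B(U(6,7))| = C(7,6) = 7.
|B(U(2,3))| = C(3,2) = 3.
Total bases = 7 * 3 = 21.

21


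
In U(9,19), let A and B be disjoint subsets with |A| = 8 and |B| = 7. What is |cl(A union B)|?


|A union B| = 8 + 7 = 15 (disjoint).
In U(9,19), cl(S) = S if |S| < 9, else cl(S) = E.
Since 15 >= 9, cl(A union B) = E.
|cl(A union B)| = 19.

19


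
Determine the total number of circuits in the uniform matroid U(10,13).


In U(10,13), circuits are the (11)-element subsets.
Any set of 11 elements is dependent, and removing any one element gives
an independent set of size 10, so it is a minimal dependent set.
Number of circuits = C(13,11) = 13! / (11! * 2!) = 78.

78


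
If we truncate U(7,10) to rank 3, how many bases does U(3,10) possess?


Truncating U(7,10) to rank 3 gives U(3,10).
Bases of U(3,10) are all 3-element subsets of 10 elements.
Number of bases = C(10,3) = (10 * 9 * 8) / (1 * 2 * 3) = 120.

120


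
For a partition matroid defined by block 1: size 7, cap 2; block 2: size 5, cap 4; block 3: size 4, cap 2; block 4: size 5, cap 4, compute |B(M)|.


A basis picks exactly ci elements from block i.
Number of bases = product of C(|Si|, ci).
= C(7,2) * C(5,4) * C(4,2) * C(5,4)
= 21 * 5 * 6 * 5
= 3150.

3150


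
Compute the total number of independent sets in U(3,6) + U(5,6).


For a direct sum, |I(M1+M2)| = |I(M1)| * |I(M2)|.
|I(U(3,6))| = sum C(6,k) for k=0..3 = 42.
|I(U(5,6))| = sum C(6,k) for k=0..5 = 63.
Total = 42 * 63 = 2646.

2646


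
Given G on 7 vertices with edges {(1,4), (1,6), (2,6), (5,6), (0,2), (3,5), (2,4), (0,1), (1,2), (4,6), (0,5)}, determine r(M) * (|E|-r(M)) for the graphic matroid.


r(M) = |V| - c = 7 - 1 = 6.
nullity = |E| - r(M) = 11 - 6 = 5.
Product = 6 * 5 = 30.

30


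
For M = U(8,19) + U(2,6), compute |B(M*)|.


(M1+M2)* = M1* + M2*.
M1* = U(11,19), bases: C(19,11) = 75582.
M2* = U(4,6), bases: C(6,4) = 15.
|B(M*)| = 75582 * 15 = 1133730.

1133730


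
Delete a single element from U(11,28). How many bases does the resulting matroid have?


Deleting e from U(11,28) gives U(11,27) since n > r.
Bases of U(11,27) = (27 choose 11) = 13037895.

13037895


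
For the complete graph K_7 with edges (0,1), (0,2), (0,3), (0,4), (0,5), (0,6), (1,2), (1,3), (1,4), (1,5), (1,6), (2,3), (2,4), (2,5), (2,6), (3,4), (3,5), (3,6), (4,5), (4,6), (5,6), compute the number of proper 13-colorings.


P(K_7, k) = k(k-1)(k-2)...(k-6).
P(13) = (13) * (12) * (11) * (10) * (9) * (8) * (7) = 8648640.

8648640


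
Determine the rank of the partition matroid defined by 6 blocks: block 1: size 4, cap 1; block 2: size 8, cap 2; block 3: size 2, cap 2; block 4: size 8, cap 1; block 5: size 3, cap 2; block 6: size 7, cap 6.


Rank of a partition matroid = sum of min(|Si|, ci) for each block.
= min(4,1) + min(8,2) + min(2,2) + min(8,1) + min(3,2) + min(7,6)
= 1 + 2 + 2 + 1 + 2 + 6
= 14.

14


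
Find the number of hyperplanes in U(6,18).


Hyperplanes of U(6,18) are flats of rank 5.
In a uniform matroid, these are exactly the (5)-element subsets.
Count = C(18,5) = 8568.

8568


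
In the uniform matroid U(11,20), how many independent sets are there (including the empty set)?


Independent sets of U(11,20) are all subsets of size <= 11.
Count = (20 choose 0) + (20 choose 1) + (20 choose 2) + (20 choose 3) + (20 choose 4) + (20 choose 5) + (20 choose 6) + (20 choose 7) + (20 choose 8) + (20 choose 9) + (20 choose 10) + (20 choose 11)
     = 1 + 20 + 190 + 1140 + 4845 + 15504 + 38760 + 77520 + 125970 + 167960 + 184756 + 167960
     = 784626.

784626


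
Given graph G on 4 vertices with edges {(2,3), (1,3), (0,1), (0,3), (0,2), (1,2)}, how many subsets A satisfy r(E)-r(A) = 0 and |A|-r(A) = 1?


R(x,y) = sum over A in 2^E of x^(r(E)-r(A)) * y^(|A|-r(A)).
G has 4 vertices, 6 edges. r(E) = 3.
Enumerate all 2^6 = 64 subsets.
Count subsets with r(E)-r(A)=0 and |A|-r(A)=1: 15.

15


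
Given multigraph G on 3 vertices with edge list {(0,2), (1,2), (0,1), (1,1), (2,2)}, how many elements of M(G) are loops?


In a graphic matroid, a loop is a self-loop edge (u,u) with rank 0.
Examining all 5 edges for self-loops...
Self-loops found: (1,1), (2,2)
Number of loops = 2.

2


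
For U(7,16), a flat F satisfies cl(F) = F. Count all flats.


Flats of U(7,16): every subset of size < 7 is a flat, plus E itself.
Count = (16 choose 0) + (16 choose 1) + (16 choose 2) + (16 choose 3) + (16 choose 4) + (16 choose 5) + (16 choose 6) + 1
     = 1 + 16 + 120 + 560 + 1820 + 4368 + 8008 + 1
     = 14894.

14894


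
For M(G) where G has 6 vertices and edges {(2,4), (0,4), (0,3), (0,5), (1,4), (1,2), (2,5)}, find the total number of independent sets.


An independent set in a graphic matroid is an acyclic edge subset.
G has 6 vertices and 7 edges.
Enumerate all 2^7 = 128 subsets, checking for acyclicity.
Total independent sets = 104.

104


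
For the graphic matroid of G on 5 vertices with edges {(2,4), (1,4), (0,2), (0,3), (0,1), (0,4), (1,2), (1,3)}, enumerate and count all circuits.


A circuit in a graphic matroid = edge set of a simple cycle.
G has 5 vertices and 8 edges.
Enumerating all minimal edge subsets forming cycles...
Total circuits found: 12.

12


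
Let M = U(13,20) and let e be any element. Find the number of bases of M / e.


Contracting e from U(13,20) gives U(12,19).
Bases of U(12,19) = C(19,12) = 19! / (12! * 7!) = 50388.

50388


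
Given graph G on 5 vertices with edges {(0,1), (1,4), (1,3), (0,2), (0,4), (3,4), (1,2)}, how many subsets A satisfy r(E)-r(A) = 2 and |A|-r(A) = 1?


R(x,y) = sum over A in 2^E of x^(r(E)-r(A)) * y^(|A|-r(A)).
G has 5 vertices, 7 edges. r(E) = 4.
Enumerate all 2^7 = 128 subsets.
Count subsets with r(E)-r(A)=2 and |A|-r(A)=1: 3.

3


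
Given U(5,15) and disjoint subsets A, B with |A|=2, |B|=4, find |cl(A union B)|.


|A union B| = 2 + 4 = 6 (disjoint).
In U(5,15), cl(S) = S if |S| < 5, else cl(S) = E.
Since 6 >= 5, cl(A union B) = E.
|cl(A union B)| = 15.

15


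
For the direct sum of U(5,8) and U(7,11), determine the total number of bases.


Bases of a direct sum M1 + M2: |B| = |B(M1)| * |B(M2)|.
|B(U(5,8))| = C(8,5) = 56.
|B(U(7,11))| = C(11,7) = 330.
Total bases = 56 * 330 = 18480.

18480


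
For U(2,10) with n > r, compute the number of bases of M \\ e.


Deleting e from U(2,10) gives U(2,9) since n > r.
Bases of U(2,9) = C(9,2) = (9 * 8) / (1 * 2) = 36.

36


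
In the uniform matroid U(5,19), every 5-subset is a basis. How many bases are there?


Bases of U(5,19) are all 5-element subsets of the 19-element ground set.
Number of bases = C(19,5).
C(19,5) = 11628.

11628


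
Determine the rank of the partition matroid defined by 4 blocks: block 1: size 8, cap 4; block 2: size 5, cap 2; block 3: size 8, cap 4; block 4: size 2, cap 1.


Rank of a partition matroid = sum of min(|Si|, ci) for each block.
= min(8,4) + min(5,2) + min(8,4) + min(2,1)
= 4 + 2 + 4 + 1
= 11.

11


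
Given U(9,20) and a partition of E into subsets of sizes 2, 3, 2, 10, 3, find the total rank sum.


r(Ai) = min(|Ai|, 9) for each part.
Sum = min(2,9) + min(3,9) + min(2,9) + min(10,9) + min(3,9)
    = 2 + 3 + 2 + 9 + 3
    = 19.

19


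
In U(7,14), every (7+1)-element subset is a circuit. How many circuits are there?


In U(7,14), circuits are the (8)-element subsets.
Any set of 8 elements is dependent, and removing any one element gives
an independent set of size 7, so it is a minimal dependent set.
Number of circuits = C(14,8) = 3003.

3003


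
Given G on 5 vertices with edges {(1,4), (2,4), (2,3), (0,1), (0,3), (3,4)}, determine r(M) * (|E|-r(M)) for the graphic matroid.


r(M) = |V| - c = 5 - 1 = 4.
nullity = |E| - r(M) = 6 - 4 = 2.
Product = 4 * 2 = 8.

8


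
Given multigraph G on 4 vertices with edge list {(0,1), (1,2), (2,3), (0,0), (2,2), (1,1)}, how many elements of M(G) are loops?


In a graphic matroid, a loop is a self-loop edge (u,u) with rank 0.
Examining all 6 edges for self-loops...
Self-loops found: (0,0), (2,2), (1,1)
Number of loops = 3.

3


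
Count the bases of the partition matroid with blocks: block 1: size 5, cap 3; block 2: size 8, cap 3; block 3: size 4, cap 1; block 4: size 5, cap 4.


A basis picks exactly ci elements from block i.
Number of bases = product of C(|Si|, ci).
= C(5,3) * C(8,3) * C(4,1) * C(5,4)
= 10 * 56 * 4 * 5
= 11200.

11200


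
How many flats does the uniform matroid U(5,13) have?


Flats of U(5,13): every subset of size < 5 is a flat, plus E itself.
Count = C(13,0) + C(13,1) + C(13,2) + C(13,3) + C(13,4) + 1
     = 1 + 13 + 78 + 286 + 715 + 1
     = 1094.

1094


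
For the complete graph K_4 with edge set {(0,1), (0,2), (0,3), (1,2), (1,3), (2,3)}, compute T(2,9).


T(K_4; x,y) = x^3 + 3x^2 + 4xy + 2x + y^3 + 3y^2 + 2y.
Substituting x=2, y=9:
= 8 + 12 + 72 + 4 + 729 + 243 + 18
= 1086.

1086


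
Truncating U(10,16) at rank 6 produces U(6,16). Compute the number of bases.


Truncating U(10,16) to rank 6 gives U(6,16).
Bases of U(6,16) are all 6-element subsets of 16 elements.
Number of bases = C(16,6) = 8008.

8008


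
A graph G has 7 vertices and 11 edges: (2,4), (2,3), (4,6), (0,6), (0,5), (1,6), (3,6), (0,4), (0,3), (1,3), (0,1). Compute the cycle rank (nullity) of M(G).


Cycle rank (nullity) = |E| - r(M) = |E| - (|V| - c).
|E| = 11, |V| = 7, c = 1.
Nullity = 11 - (7 - 1) = 11 - 6 = 5.

5


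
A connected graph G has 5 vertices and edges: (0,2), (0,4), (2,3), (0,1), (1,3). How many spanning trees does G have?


By Kirchhoff's matrix tree theorem, the number of spanning trees equals
the determinant of any cofactor of the Laplacian matrix L.
G has 5 vertices and 5 edges.
Computing the (4 x 4) cofactor determinant gives 4.

4


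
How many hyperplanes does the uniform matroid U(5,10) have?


Hyperplanes of U(5,10) are flats of rank 4.
In a uniform matroid, these are exactly the (4)-element subsets.
Count = (10 choose 4) = 210.

210


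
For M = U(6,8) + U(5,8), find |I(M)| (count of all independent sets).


For a direct sum, |I(M1+M2)| = |I(M1)| * |I(M2)|.
|I(U(6,8))| = sum C(8,k) for k=0..6 = 247.
|I(U(5,8))| = sum C(8,k) for k=0..5 = 219.
Total = 247 * 219 = 54093.

54093


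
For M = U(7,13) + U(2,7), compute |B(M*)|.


(M1+M2)* = M1* + M2*.
M1* = U(6,13), bases: C(13,6) = 1716.
M2* = U(5,7), bases: C(7,5) = 21.
|B(M*)| = 1716 * 21 = 36036.

36036


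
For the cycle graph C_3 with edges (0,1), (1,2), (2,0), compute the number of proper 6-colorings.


P(C_3, k) = (k-1)^3 + (-1)^3*(k-1).
P(6) = (5)^3 - 5
= 125 - 5 = 120.

120


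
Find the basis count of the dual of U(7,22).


The dual of U(r,n) is U(n-r, n) = U(15,22).
Bases of U(15,22) are all (15)-element subsets.
|B(M*)| = C(22,15) = 170544.

170544


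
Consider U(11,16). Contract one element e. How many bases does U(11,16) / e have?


Contracting e from U(11,16) gives U(10,15).
Bases of U(10,15) = C(15,10) = 15! / (10! * 5!) = 3003.

3003


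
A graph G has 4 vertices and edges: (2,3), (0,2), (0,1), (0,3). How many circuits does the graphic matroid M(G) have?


A circuit in a graphic matroid = edge set of a simple cycle.
G has 4 vertices and 4 edges.
Enumerating all minimal edge subsets forming cycles...
Total circuits found: 1.

1


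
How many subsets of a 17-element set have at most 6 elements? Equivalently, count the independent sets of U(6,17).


Independent sets of U(6,17) are all subsets of size <= 6.
Count = (17 choose 0) + (17 choose 1) + (17 choose 2) + (17 choose 3) + (17 choose 4) + (17 choose 5) + (17 choose 6)
     = 1 + 17 + 136 + 680 + 2380 + 6188 + 12376
     = 21778.

21778


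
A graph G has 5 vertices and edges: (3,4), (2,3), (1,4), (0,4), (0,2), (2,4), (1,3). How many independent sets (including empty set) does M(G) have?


An independent set in a graphic matroid is an acyclic edge subset.
G has 5 vertices and 7 edges.
Enumerate all 2^7 = 128 subsets, checking for acyclicity.
Total independent sets = 82.

82


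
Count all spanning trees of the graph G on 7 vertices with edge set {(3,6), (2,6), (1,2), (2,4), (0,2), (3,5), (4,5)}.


By Kirchhoff's matrix tree theorem, the number of spanning trees equals
the determinant of any cofactor of the Laplacian matrix L.
G has 7 vertices and 7 edges.
Computing the (6 x 6) cofactor determinant gives 5.

5


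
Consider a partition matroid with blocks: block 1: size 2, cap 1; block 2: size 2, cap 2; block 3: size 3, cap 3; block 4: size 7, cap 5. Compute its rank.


Rank of a partition matroid = sum of min(|Si|, ci) for each block.
= min(2,1) + min(2,2) + min(3,3) + min(7,5)
= 1 + 2 + 3 + 5
= 11.

11


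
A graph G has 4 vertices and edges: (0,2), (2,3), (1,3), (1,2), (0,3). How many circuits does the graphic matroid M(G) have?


A circuit in a graphic matroid = edge set of a simple cycle.
G has 4 vertices and 5 edges.
Enumerating all minimal edge subsets forming cycles...
Total circuits found: 3.

3


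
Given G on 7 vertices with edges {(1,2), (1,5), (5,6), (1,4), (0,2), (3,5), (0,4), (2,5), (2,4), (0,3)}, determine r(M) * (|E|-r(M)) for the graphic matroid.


r(M) = |V| - c = 7 - 1 = 6.
nullity = |E| - r(M) = 10 - 6 = 4.
Product = 6 * 4 = 24.

24


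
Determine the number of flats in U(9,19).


Flats of U(9,19): every subset of size < 9 is a flat, plus E itself.
Count = C(19,0) + C(19,1) + C(19,2) + C(19,3) + C(19,4) + C(19,5) + C(19,6) + C(19,7) + C(19,8) + 1
     = 1 + 19 + 171 + 969 + 3876 + 11628 + 27132 + 50388 + 75582 + 1
     = 169767.

169767


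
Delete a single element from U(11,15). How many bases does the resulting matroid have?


Deleting e from U(11,15) gives U(11,14) since n > r.
Bases of U(11,14) = C(14,11) = 364.

364


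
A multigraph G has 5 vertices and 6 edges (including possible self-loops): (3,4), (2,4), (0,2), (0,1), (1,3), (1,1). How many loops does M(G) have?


In a graphic matroid, a loop is a self-loop edge (u,u) with rank 0.
Examining all 6 edges for self-loops...
Self-loops found: (1,1)
Number of loops = 1.

1


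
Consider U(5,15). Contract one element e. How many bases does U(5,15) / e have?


Contracting e from U(5,15) gives U(4,14).
Bases of U(4,14) = (14 choose 4) = 1001.

1001


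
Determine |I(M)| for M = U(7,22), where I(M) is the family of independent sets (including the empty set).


Independent sets of U(7,22) are all subsets of size <= 7.
Count = C(22,0) + C(22,1) + C(22,2) + C(22,3) + C(22,4) + C(22,5) + C(22,6) + C(22,7)
     = 1 + 22 + 231 + 1540 + 7315 + 26334 + 74613 + 170544
     = 280600.

280600


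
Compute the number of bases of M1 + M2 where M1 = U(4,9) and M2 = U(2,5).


Bases of a direct sum M1 + M2: |B| = |B(M1)| * |B(M2)|.
|B(U(4,9))| = C(9,4) = 126.
|B(U(2,5))| = C(5,2) = 10.
Total bases = 126 * 10 = 1260.

1260


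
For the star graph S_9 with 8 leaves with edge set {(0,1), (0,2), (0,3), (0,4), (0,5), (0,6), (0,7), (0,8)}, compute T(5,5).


A star on 9 vertices is a tree with 8 edges.
T(x,y) = x^(8) for any tree.
T(5,5) = 5^8 = 390625.

390625


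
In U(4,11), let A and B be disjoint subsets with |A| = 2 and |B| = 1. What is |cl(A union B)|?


|A union B| = 2 + 1 = 3 (disjoint).
In U(4,11), cl(S) = S if |S| < 4, else cl(S) = E.
Since 3 < 4, cl(A union B) = A union B.
|cl(A union B)| = 3.

3


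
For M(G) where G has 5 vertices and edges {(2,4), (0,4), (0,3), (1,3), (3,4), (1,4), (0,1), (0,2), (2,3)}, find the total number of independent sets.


An independent set in a graphic matroid is an acyclic edge subset.
G has 5 vertices and 9 edges.
Enumerate all 2^9 = 512 subsets, checking for acyclicity.
Total independent sets = 198.

198


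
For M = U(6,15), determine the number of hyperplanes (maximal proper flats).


Hyperplanes of U(6,15) are flats of rank 5.
In a uniform matroid, these are exactly the (5)-element subsets.
Count = (15 choose 5) = 3003.

3003


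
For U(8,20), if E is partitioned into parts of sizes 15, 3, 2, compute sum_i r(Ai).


r(Ai) = min(|Ai|, 8) for each part.
Sum = min(15,8) + min(3,8) + min(2,8)
    = 8 + 3 + 2
    = 13.

13


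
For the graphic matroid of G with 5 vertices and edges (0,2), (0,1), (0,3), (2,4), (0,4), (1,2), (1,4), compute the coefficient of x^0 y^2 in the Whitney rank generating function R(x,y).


R(x,y) = sum over A in 2^E of x^(r(E)-r(A)) * y^(|A|-r(A)).
G has 5 vertices, 7 edges. r(E) = 4.
Enumerate all 2^7 = 128 subsets.
Count subsets with r(E)-r(A)=0 and |A|-r(A)=2: 6.

6


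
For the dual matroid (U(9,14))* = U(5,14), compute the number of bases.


The dual of U(r,n) is U(n-r, n) = U(5,14).
Bases of U(5,14) are all (5)-element subsets.
|B(M*)| = C(14,5) = 14! / (5! * 9!) = 2002.

2002


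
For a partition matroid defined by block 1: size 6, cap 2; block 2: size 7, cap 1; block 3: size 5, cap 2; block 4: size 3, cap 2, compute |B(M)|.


A basis picks exactly ci elements from block i.
Number of bases = product of C(|Si|, ci).
= C(6,2) * C(7,1) * C(5,2) * C(3,2)
= 15 * 7 * 10 * 3
= 3150.

3150


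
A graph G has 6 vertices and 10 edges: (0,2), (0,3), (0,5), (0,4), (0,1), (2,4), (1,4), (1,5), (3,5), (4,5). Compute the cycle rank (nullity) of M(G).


Cycle rank (nullity) = |E| - r(M) = |E| - (|V| - c).
|E| = 10, |V| = 6, c = 1.
Nullity = 10 - (6 - 1) = 10 - 5 = 5.

5


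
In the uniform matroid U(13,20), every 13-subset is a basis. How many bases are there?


Bases of U(13,20) are all 13-element subsets of the 20-element ground set.
Number of bases = C(20,13).
(20 choose 13) = 77520.

77520
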